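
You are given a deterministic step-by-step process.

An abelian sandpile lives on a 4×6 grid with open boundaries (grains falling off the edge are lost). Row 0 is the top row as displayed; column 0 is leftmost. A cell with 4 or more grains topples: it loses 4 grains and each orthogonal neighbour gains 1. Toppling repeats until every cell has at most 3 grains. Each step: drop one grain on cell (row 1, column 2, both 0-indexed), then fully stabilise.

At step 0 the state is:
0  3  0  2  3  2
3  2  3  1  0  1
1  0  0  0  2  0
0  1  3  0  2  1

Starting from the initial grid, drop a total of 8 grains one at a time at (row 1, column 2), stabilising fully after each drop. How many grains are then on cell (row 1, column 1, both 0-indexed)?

step 0: 0  3  0  2  3  2
3  2  3  1  0  1
1  0  0  0  2  0
0  1  3  0  2  1
step 1: 0  3  1  2  3  2
3  3  0  2  0  1
1  0  1  0  2  0
0  1  3  0  2  1
step 2: 0  3  1  2  3  2
3  3  1  2  0  1
1  0  1  0  2  0
0  1  3  0  2  1
step 3: 0  3  1  2  3  2
3  3  2  2  0  1
1  0  1  0  2  0
0  1  3  0  2  1
step 4: 0  3  1  2  3  2
3  3  3  2  0  1
1  0  1  0  2  0
0  1  3  0  2  1
step 5: 2  0  3  2  3  2
0  2  1  3  0  1
2  1  2  0  2  0
0  1  3  0  2  1
step 6: 2  0  3  2  3  2
0  2  2  3  0  1
2  1  2  0  2  0
0  1  3  0  2  1
step 7: 2  0  3  2  3  2
0  2  3  3  0  1
2  1  2  0  2  0
0  1  3  0  2  1
step 8: 2  1  1  1  0  3
0  3  2  1  2  1
2  1  3  1  2  0
0  1  3  0  2  1

3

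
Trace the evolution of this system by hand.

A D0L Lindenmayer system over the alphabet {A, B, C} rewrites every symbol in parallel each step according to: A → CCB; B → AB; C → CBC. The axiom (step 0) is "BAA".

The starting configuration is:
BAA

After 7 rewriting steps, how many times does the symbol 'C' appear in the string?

1220

gen 0: BAA
gen 1: ABCCBCCB
gen 2: CCBABCBCCBCABCBCCBCAB
gen 3: CBCCBCABCCBABCBCABCBCCBCABCBCCCBABCBCABCBCCBCABCBCCCBAB
gen 4: CBCABCBCCBCABCBCCCBABCBCCBCABCCBABCBCABCBCCCBABCBCABCBCCBC…BABCBCABCBCCCBABCBCABCBCCBCABCBCCCBABCBCABCBCCBCCBCABCCBAB  (len 144)
gen 5: CBCABCBCCCBABCBCABCBCCBCABCBCCCBABCBCABCBCCBCCBCABCCBABCBC…BABCBCABCBCCCBABCBCABCBCCBCABCBCCBCABCBCCCBABCBCCBCABCCBAB  (len 377)
gen 6: CBCABCBCCCBABCBCABCBCCBCCBCABCCBABCBCABCBCCCBABCBCABCBCCBC…BABCBCABCBCCBCCBCABCCBABCBCABCBCCBCABCBCCCBABCBCCBCABCCBAB  (len 987)
gen 7: CBCABCBCCCBABCBCABCBCCBCCBCABCCBABCBCABCBCCCBABCBCABCBCCBC…BABCBCABCBCCBCCBCABCCBABCBCABCBCCBCABCBCCCBABCBCCBCABCCBAB  (len 2584)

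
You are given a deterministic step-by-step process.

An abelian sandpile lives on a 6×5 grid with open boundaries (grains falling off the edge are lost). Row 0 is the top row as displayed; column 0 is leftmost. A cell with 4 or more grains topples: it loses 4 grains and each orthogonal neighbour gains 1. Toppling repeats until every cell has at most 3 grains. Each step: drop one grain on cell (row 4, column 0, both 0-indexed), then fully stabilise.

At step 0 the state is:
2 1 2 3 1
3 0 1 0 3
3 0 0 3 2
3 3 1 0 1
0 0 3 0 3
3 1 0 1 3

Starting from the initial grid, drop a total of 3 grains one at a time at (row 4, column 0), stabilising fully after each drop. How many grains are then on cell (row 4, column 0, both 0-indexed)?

[0] 2 1 2 3 1
3 0 1 0 3
3 0 0 3 2
3 3 1 0 1
0 0 3 0 3
3 1 0 1 3
[1] 2 1 2 3 1
3 0 1 0 3
3 0 0 3 2
3 3 1 0 1
1 0 3 0 3
3 1 0 1 3
[2] 2 1 2 3 1
3 0 1 0 3
3 0 0 3 2
3 3 1 0 1
2 0 3 0 3
3 1 0 1 3
[3] 2 1 2 3 1
3 0 1 0 3
3 0 0 3 2
3 3 1 0 1
3 0 3 0 3
3 1 0 1 3

3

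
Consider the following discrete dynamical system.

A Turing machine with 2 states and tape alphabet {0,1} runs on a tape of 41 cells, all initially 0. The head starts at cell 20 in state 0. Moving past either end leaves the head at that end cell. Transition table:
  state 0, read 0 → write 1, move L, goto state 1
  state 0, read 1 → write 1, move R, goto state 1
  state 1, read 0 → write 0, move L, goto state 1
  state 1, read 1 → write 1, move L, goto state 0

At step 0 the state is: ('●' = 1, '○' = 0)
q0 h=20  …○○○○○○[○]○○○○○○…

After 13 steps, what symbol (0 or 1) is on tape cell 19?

0

step 0: q0 h=20  …○○○○○○[○]○○○○○○…
step 1: q1 h=19  …○○○○○○[○]●○○○○○…
step 2: q1 h=18  …○○○○○○[○]○●○○○○…
step 3: q1 h=17  …○○○○○○[○]○○●○○○…
step 4: q1 h=16  …○○○○○○[○]○○○●○○…
step 5: q1 h=15  …○○○○○○[○]○○○○●○…
step 6: q1 h=14  …○○○○○○[○]○○○○○●…
step 7: q1 h=13  …○○○○○○[○]○○○○○○…
step 8: q1 h=12  …○○○○○○[○]○○○○○○…
step 9: q1 h=11  …○○○○○○[○]○○○○○○…
step 10: q1 h=10  …○○○○○○[○]○○○○○○…
step 11: q1 h= 9  …○○○○○○[○]○○○○○○…
step 12: q1 h= 8  …○○○○○○[○]○○○○○○…
step 13: q1 h= 7  …○○○○○○[○]○○○○○○…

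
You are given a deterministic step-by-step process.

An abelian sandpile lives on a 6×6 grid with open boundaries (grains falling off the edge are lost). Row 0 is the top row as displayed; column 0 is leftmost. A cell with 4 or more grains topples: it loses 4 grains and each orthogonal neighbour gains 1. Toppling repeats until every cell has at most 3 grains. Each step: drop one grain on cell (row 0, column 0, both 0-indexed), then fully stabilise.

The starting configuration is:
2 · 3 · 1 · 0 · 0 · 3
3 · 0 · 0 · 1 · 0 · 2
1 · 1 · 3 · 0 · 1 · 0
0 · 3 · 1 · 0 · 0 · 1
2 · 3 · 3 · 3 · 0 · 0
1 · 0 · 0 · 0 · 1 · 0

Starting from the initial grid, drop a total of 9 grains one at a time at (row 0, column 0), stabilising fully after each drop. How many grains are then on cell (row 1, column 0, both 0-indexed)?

2

step 0: 2 · 3 · 1 · 0 · 0 · 3
3 · 0 · 0 · 1 · 0 · 2
1 · 1 · 3 · 0 · 1 · 0
0 · 3 · 1 · 0 · 0 · 1
2 · 3 · 3 · 3 · 0 · 0
1 · 0 · 0 · 0 · 1 · 0
step 1: 3 · 3 · 1 · 0 · 0 · 3
3 · 0 · 0 · 1 · 0 · 2
1 · 1 · 3 · 0 · 1 · 0
0 · 3 · 1 · 0 · 0 · 1
2 · 3 · 3 · 3 · 0 · 0
1 · 0 · 0 · 0 · 1 · 0
step 2: 2 · 0 · 2 · 0 · 0 · 3
0 · 2 · 0 · 1 · 0 · 2
2 · 1 · 3 · 0 · 1 · 0
0 · 3 · 1 · 0 · 0 · 1
2 · 3 · 3 · 3 · 0 · 0
1 · 0 · 0 · 0 · 1 · 0
step 3: 3 · 0 · 2 · 0 · 0 · 3
0 · 2 · 0 · 1 · 0 · 2
2 · 1 · 3 · 0 · 1 · 0
0 · 3 · 1 · 0 · 0 · 1
2 · 3 · 3 · 3 · 0 · 0
1 · 0 · 0 · 0 · 1 · 0
step 4: 0 · 1 · 2 · 0 · 0 · 3
1 · 2 · 0 · 1 · 0 · 2
2 · 1 · 3 · 0 · 1 · 0
0 · 3 · 1 · 0 · 0 · 1
2 · 3 · 3 · 3 · 0 · 0
1 · 0 · 0 · 0 · 1 · 0
step 5: 1 · 1 · 2 · 0 · 0 · 3
1 · 2 · 0 · 1 · 0 · 2
2 · 1 · 3 · 0 · 1 · 0
0 · 3 · 1 · 0 · 0 · 1
2 · 3 · 3 · 3 · 0 · 0
1 · 0 · 0 · 0 · 1 · 0
step 6: 2 · 1 · 2 · 0 · 0 · 3
1 · 2 · 0 · 1 · 0 · 2
2 · 1 · 3 · 0 · 1 · 0
0 · 3 · 1 · 0 · 0 · 1
2 · 3 · 3 · 3 · 0 · 0
1 · 0 · 0 · 0 · 1 · 0
step 7: 3 · 1 · 2 · 0 · 0 · 3
1 · 2 · 0 · 1 · 0 · 2
2 · 1 · 3 · 0 · 1 · 0
0 · 3 · 1 · 0 · 0 · 1
2 · 3 · 3 · 3 · 0 · 0
1 · 0 · 0 · 0 · 1 · 0
step 8: 0 · 2 · 2 · 0 · 0 · 3
2 · 2 · 0 · 1 · 0 · 2
2 · 1 · 3 · 0 · 1 · 0
0 · 3 · 1 · 0 · 0 · 1
2 · 3 · 3 · 3 · 0 · 0
1 · 0 · 0 · 0 · 1 · 0
step 9: 1 · 2 · 2 · 0 · 0 · 3
2 · 2 · 0 · 1 · 0 · 2
2 · 1 · 3 · 0 · 1 · 0
0 · 3 · 1 · 0 · 0 · 1
2 · 3 · 3 · 3 · 0 · 0
1 · 0 · 0 · 0 · 1 · 0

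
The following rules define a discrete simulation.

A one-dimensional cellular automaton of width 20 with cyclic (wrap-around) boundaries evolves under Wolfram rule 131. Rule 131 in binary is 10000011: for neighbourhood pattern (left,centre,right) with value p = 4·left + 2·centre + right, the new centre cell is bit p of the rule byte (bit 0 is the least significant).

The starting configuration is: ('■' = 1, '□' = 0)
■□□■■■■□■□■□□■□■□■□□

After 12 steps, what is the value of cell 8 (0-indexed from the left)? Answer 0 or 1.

k=0  ■□□■■■■□■□■□□■□■□■□□
k=1  □□■□■■□□□□□□■□□□□□□■
k=2  □■□□□□□■■■■■□□■■■■■□
k=3  ■□□■■■■□■■■□□■□■■■□□
k=4  □□■□■■□□□■□□■□□□■□□■
k=5  □■□□□□□■■□□■□□■■□□■□
k=6  ■□□■■■■□□□■□□■□□□■□□
k=7  □□■□■■□□■■□□■□□■■□□■
k=8  □■□□□□□■□□□■□□■□□□■□
k=9  ■□□■■■■□□■■□□■□□■■□□
k=10  □□■□■■□□■□□□■□□■□□□■
k=11  □■□□□□□■□□■■□□■□□■■□
k=12  ■□□■■■■□□■□□□■□□■□□□

0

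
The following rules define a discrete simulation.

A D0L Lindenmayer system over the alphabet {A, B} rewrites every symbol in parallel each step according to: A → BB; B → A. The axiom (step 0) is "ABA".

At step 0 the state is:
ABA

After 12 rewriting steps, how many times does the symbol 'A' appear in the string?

k=0  ABA
k=1  BBABB
k=2  AABBAA
k=3  BBBBAABBBB
k=4  AAAABBBBAAAA
k=5  BBBBBBBBAAAABBBBBBBB
k=6  AAAAAAAABBBBBBBBAAAAAAAA
k=7  BBBBBBBBBBBBBBBBAAAAAAAABBBBBBBBBBBBBBBB
k=8  AAAAAAAAAAAAAAAABBBBBBBBBBBBBBBBAAAAAAAAAAAAAAAA
k=9  BBBBBBBBBBBBBBBBBBBBBBBBBBBBBBBBAAAAAAAAAAAAAAAABBBBBBBBBBBBBBBBBBBBBBBBBBBBBBBB
k=10  AAAAAAAAAAAAAAAAAAAAAAAAAAAAAAAABBBBBBBBBBBBBBBBBBBBBBBBBBBBBBBBAAAAAAAAAAAAAAAAAAAAAAAAAAAAAAAA
k=11  BBBBBBBBBBBBBBBBBBBBBBBBBBBBBBBBBBBBBBBBBBBBBBBBBBBBBBBBBB…BBBBBBBBBBBBBBBBBBBBBBBBBBBBBBBBBBBBBBBBBBBBBBBBBBBBBBBBBB  (len 160)
k=12  AAAAAAAAAAAAAAAAAAAAAAAAAAAAAAAAAAAAAAAAAAAAAAAAAAAAAAAAAA…AAAAAAAAAAAAAAAAAAAAAAAAAAAAAAAAAAAAAAAAAAAAAAAAAAAAAAAAAA  (len 192)

128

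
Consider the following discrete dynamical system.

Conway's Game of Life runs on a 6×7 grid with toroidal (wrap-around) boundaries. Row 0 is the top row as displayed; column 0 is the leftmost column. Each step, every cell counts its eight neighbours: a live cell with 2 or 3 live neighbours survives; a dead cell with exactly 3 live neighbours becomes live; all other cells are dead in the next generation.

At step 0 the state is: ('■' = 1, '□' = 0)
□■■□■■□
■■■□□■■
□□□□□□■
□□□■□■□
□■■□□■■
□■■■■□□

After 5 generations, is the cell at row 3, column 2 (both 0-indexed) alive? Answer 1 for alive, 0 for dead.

gen 0: □■■□■■□
■■■□□■■
□□□□□□■
□□□■□■□
□■■□□■■
□■■■■□□
gen 1: □□□□□□□
□□■■■□□
□■■□■□□
■□■□■■□
■■□□□■■
□□□□□□■
gen 2: □□□■□□□
□■■□■□□
□□□□□□□
□□■□■□□
□■□□■□□
□□□□□■■
gen 3: □□■■■■□
□□■■□□□
□■■□□□□
□□□■□□□
□□□■■□□
□□□□■■□
gen 4: □□■□□■□
□□□□□□□
□■□□□□□
□□□■■□□
□□□■□■□
□□■□□□□
gen 5: □□□□□□□
□□□□□□□
□□□□□□□
□□■■■□□
□□■■□□□
□□■■■□□

1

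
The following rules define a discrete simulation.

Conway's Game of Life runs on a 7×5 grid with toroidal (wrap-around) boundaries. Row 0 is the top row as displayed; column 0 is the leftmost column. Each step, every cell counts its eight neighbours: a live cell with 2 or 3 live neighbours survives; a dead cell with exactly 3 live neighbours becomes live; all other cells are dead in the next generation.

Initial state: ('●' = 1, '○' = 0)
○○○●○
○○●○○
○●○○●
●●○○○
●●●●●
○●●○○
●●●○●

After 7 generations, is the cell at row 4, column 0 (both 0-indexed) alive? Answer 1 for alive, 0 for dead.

1

gen 0: ○○○●○
○○●○○
○●○○●
●●○○○
●●●●●
○●●○○
●●●○●
gen 1: ●○○●●
○○●●○
○●●○○
○○○○○
○○○●●
○○○○○
●○○○●
gen 2: ●●●○○
●○○○○
○●●●○
○○●●○
○○○○○
●○○●○
●○○●○
gen 3: ●○●○○
●○○●●
○●○●●
○●○●○
○○●●●
○○○○○
●○○●○
gen 4: ●○●○○
○○○○○
○●○○○
○●○○○
○○●●●
○○●○○
○●○○●
gen 5: ●●○○○
○●○○○
○○○○○
●●○●○
○●●●○
●●●○●
●●●●○
gen 6: ○○○○●
●●○○○
●●●○○
●●○●●
○○○○○
○○○○○
○○○●○
gen 7: ●○○○●
○○●○●
○○○●○
○○○●●
●○○○●
○○○○○
○○○○○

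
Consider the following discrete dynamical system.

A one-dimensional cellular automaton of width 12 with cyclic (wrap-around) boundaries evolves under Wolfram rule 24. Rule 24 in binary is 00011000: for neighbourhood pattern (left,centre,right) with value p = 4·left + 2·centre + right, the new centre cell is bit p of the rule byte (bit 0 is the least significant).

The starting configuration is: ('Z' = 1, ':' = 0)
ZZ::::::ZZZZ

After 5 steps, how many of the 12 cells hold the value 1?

2

step 0: ZZ::::::ZZZZ
step 1: ::Z:::::Z:::
step 2: :::Z:::::Z::
step 3: ::::Z:::::Z:
step 4: :::::Z:::::Z
step 5: Z:::::Z:::::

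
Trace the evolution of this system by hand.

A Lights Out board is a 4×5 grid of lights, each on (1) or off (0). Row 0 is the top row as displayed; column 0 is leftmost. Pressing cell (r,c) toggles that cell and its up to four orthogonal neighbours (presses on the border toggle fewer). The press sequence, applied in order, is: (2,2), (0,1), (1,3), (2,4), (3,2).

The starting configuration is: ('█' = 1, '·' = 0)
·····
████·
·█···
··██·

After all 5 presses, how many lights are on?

gen 0: ·····
████·
·█···
··██·
gen 1: ·····
██·█·
··██·
···█·
gen 2: ███··
█··█·
··██·
···█·
gen 3: ████·
█·█·█
··█··
···█·
gen 4: ████·
█·█··
··███
···██
gen 5: ████·
█·█··
···██
·██·█

11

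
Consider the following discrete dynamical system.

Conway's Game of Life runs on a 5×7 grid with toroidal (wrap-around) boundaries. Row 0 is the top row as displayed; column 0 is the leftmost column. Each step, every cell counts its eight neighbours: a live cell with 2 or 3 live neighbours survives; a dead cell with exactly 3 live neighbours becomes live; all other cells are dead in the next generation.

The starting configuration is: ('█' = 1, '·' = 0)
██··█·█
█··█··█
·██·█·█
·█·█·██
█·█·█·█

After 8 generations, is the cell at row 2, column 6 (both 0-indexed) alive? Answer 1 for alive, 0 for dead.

0

k=0  ██··█·█
█··█··█
·██·█·█
·█·█·██
█·█·█·█
k=1  ··█·█··
···██··
·█··█··
·······
··█·█··
k=2  ··█·██·
··█·██·
···██··
···█···
·······
k=3  ····██·
··█····
··█··█·
···██··
···██··
k=4  ····██·
···███·
··█·█··
··█··█·
·······
k=5  ···█·█·
·······
··█····
···█···
····██·
k=6  ·····█·
·······
·······
···██··
···█·█·
k=7  ····█··
·······
·······
···██··
···█·█·
k=8  ····█··
·······
·······
···██··
···█·█·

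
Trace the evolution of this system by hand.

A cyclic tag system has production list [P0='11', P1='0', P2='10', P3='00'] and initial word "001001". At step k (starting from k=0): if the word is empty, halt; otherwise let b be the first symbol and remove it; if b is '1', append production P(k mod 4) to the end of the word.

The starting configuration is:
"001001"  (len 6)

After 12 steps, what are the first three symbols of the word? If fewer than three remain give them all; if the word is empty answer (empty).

(empty)

t=0: "001001"  (len 6)
t=1: "01001"  (len 5)
t=2: "1001"  (len 4)
t=3: "00110"  (len 5)
t=4: "0110"  (len 4)
t=5: "110"  (len 3)
t=6: "100"  (len 3)
t=7: "0010"  (len 4)
t=8: "010"  (len 3)
t=9: "10"  (len 2)
t=10: "00"  (len 2)
t=11: "0"  (len 1)
t=12: (halted — word empty)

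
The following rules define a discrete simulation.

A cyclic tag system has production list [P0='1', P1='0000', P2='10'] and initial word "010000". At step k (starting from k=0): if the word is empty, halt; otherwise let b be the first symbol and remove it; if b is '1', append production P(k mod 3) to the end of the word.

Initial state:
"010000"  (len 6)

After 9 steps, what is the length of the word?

step 0: "010000"  (len 6)
step 1: "10000"  (len 5)
step 2: "00000000"  (len 8)
step 3: "0000000"  (len 7)
step 4: "000000"  (len 6)
step 5: "00000"  (len 5)
step 6: "0000"  (len 4)
step 7: "000"  (len 3)
step 8: "00"  (len 2)
step 9: "0"  (len 1)

1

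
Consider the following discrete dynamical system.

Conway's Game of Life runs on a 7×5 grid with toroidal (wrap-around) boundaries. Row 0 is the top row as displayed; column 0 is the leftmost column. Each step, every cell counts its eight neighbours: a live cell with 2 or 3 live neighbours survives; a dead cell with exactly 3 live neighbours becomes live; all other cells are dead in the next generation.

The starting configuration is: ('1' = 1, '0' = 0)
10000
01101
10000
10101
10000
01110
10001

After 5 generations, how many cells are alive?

2

[0] 10000
01101
10000
10101
10000
01110
10001
[1] 00010
01001
00100
10001
10000
01110
10111
[2] 01000
00110
01011
11001
10110
00000
10000
[3] 01100
11011
01000
00000
10110
01001
00000
[4] 01111
00011
01101
01100
11111
11111
11100
[5] 00000
00000
01001
00000
00000
00000
00000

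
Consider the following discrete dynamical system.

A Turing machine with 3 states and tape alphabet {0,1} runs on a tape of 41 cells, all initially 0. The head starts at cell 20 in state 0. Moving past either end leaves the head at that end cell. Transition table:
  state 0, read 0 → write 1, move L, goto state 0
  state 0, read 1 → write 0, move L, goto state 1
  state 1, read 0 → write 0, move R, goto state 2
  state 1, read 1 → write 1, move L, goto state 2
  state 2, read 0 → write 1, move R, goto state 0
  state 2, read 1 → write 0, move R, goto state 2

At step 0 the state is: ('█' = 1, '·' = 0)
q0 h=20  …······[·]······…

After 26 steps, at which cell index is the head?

0) q0 h=20  …······[·]······…
1) q0 h=19  …······[·]█·····…
2) q0 h=18  …······[·]██····…
3) q0 h=17  …······[·]███···…
4) q0 h=16  …······[·]████··…
5) q0 h=15  …······[·]█████·…
6) q0 h=14  …······[·]██████…
7) q0 h=13  …······[·]██████…
8) q0 h=12  …······[·]██████…
9) q0 h=11  …······[·]██████…
10) q0 h=10  …······[·]██████…
11) q0 h= 9  …······[·]██████…
12) q0 h= 8  …······[·]██████…
13) q0 h= 7  …······[·]██████…
14) q0 h= 6  |······[·]██████…
15) q0 h= 5  |·····[·]██████…
16) q0 h= 4  |····[·]██████…
17) q0 h= 3  |···[·]██████…
18) q0 h= 2  |··[·]██████…
19) q0 h= 1  |·[·]██████…
20) q0 h= 0  |[·]██████…
21) q0 h= 0  |[█]██████…
22) q1 h= 0  |[·]██████…
23) q2 h= 1  |·[█]██████…
24) q2 h= 2  |··[█]██████…
25) q2 h= 3  |···[█]██████…
26) q2 h= 4  |····[█]██████…

4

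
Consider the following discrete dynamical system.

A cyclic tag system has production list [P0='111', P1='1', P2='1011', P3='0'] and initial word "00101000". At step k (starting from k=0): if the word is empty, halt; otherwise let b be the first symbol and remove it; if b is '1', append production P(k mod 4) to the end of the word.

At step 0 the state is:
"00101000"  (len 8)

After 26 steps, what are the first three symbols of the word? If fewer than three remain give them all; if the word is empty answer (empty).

110

[0] "00101000"  (len 8)
[1] "0101000"  (len 7)
[2] "101000"  (len 6)
[3] "010001011"  (len 9)
[4] "10001011"  (len 8)
[5] "0001011111"  (len 10)
[6] "001011111"  (len 9)
[7] "01011111"  (len 8)
[8] "1011111"  (len 7)
[9] "011111111"  (len 9)
[10] "11111111"  (len 8)
[11] "11111111011"  (len 11)
[12] "11111110110"  (len 11)
[13] "1111110110111"  (len 13)
[14] "1111101101111"  (len 13)
[15] "1111011011111011"  (len 16)
[16] "1110110111110110"  (len 16)
[17] "110110111110110111"  (len 18)
[18] "101101111101101111"  (len 18)
[19] "011011111011011111011"  (len 21)
[20] "11011111011011111011"  (len 20)
[21] "1011111011011111011111"  (len 22)
[22] "0111110110111110111111"  (len 22)
[23] "111110110111110111111"  (len 21)
[24] "111101101111101111110"  (len 21)
[25] "11101101111101111110111"  (len 23)
[26] "11011011111011111101111"  (len 23)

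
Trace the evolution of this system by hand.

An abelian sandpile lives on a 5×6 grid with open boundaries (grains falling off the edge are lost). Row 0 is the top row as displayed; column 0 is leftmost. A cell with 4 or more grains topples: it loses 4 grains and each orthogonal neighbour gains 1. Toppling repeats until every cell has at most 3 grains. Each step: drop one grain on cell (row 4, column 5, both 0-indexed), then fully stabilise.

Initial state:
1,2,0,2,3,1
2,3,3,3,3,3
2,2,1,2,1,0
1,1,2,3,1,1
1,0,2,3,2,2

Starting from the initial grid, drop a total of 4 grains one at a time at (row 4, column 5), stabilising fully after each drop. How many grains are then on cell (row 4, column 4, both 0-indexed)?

3

k=0  1,2,0,2,3,1
2,3,3,3,3,3
2,2,1,2,1,0
1,1,2,3,1,1
1,0,2,3,2,2
k=1  1,2,0,2,3,1
2,3,3,3,3,3
2,2,1,2,1,0
1,1,2,3,1,1
1,0,2,3,2,3
k=2  1,2,0,2,3,1
2,3,3,3,3,3
2,2,1,2,1,0
1,1,2,3,1,2
1,0,2,3,3,0
k=3  1,2,0,2,3,1
2,3,3,3,3,3
2,2,1,2,1,0
1,1,2,3,1,2
1,0,2,3,3,1
k=4  1,2,0,2,3,1
2,3,3,3,3,3
2,2,1,2,1,0
1,1,2,3,1,2
1,0,2,3,3,2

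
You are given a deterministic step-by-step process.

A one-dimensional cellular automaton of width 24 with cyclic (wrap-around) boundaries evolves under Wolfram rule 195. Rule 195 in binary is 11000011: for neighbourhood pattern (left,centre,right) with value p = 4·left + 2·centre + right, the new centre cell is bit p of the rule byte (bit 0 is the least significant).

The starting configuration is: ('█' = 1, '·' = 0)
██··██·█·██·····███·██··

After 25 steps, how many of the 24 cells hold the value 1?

k=0  ██··██·█·██·····███·██··
k=1  ·█·█·█····█·████·██··█·█
k=2  ·······███···███··█·█···
k=3  ███████·██·██·██·█····██
k=4  ███████··█··█··█···███·█
k=5  ███████·█··█··█··██·██··
k=6  ·██████···█··█··█·█··█·█
k=7  ··█████·██··█··█····█···
k=8  ██·████··█·█··█··███··██
k=9  ██··███·█····█··█·██·█·█
k=10  ██·█·██···███··█···█····
k=11  ·█····█·██·██·█··██··███
k=12  ···███···█··█···█·█·█·██
k=13  ·██·██·██··█··██·······█
k=14  ··█··█··█·█··█·█·██████·
k=15  ██··█··█····█·····█████·
k=16  ·█·█··█··███··████·████·
k=17  █····█··█·██·█·███··███·
k=18  ··███··█···█····██·█·██·
k=19  ██·██·█··██··███·█····█·
k=20  ·█··█···█·█·█·██···███··
k=21  █··█··██·······█·██·██·█
k=22  █·█··█·█·██████···█··█··
k=23  ····█·····█████·██··█··█
k=24  ·███··████·████··█·█··█·
k=25  █·██·█·███··███·█····█··

12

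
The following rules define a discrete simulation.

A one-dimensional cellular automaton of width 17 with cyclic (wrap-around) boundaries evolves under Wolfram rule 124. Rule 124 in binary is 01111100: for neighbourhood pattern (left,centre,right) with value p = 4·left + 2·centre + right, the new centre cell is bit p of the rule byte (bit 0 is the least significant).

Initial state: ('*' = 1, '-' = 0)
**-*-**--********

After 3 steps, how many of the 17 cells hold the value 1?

5

step 0: **-*-**--********
step 1: -*******-*-------
step 2: -*-----****------
step 3: -**----*--**-----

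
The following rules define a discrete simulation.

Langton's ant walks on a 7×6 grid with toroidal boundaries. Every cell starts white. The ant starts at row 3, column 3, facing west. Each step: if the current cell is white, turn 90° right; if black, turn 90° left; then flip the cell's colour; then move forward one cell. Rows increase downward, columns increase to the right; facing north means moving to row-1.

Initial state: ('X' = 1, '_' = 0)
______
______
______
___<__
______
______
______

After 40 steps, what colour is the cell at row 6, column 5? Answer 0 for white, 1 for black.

0) ______
______
______
___<__
______
______
______
1) ______
______
___^__
___X__
______
______
______
2) ______
______
___X>_
___X__
______
______
______
3) ______
______
___XX_
___Xv_
______
______
______
4) ______
______
___XX_
___<X_
______
______
______
5) ______
______
___XX_
____X_
___v__
______
______
6) ______
______
___XX_
____X_
__<X__
______
______
7) ______
______
___XX_
__^_X_
__XX__
______
______
8) ______
______
___XX_
__X>X_
__XX__
______
______
9) ______
______
___XX_
__XXX_
__Xv__
______
______
10) ______
______
___XX_
__XXX_
__X_>_
______
______
11) ______
______
___XX_
__XXX_
__X_X_
____v_
______
12) ______
______
___XX_
__XXX_
__X_X_
___<X_
______
13) ______
______
___XX_
__XXX_
__X^X_
___XX_
______
14) ______
______
___XX_
__XXX_
__XX>_
___XX_
______
15) ______
______
___XX_
__XX^_
__XX__
___XX_
______
16) ______
______
___XX_
__X<__
__XX__
___XX_
______
17) ______
______
___XX_
__X___
__Xv__
___XX_
______
18) ______
______
___XX_
__X___
__X_>_
___XX_
______
19) ______
______
___XX_
__X___
__X_X_
___Xv_
______
20) ______
______
___XX_
__X___
__X_X_
___X_>
______
21) ______
______
___XX_
__X___
__X_X_
___X_X
_____v
22) ______
______
___XX_
__X___
__X_X_
___X_X
____<X
23) ______
______
___XX_
__X___
__X_X_
___X^X
____XX
24) ______
______
___XX_
__X___
__X_X_
___XX>
____XX
25) ______
______
___XX_
__X___
__X_X^
___XX_
____XX
26) ______
______
___XX_
__X___
>_X_XX
___XX_
____XX
27) ______
______
___XX_
__X___
X_X_XX
v__XX_
____XX
28) ______
______
___XX_
__X___
X_X_XX
X__XX<
____XX
29) ______
______
___XX_
__X___
X_X_X^
X__XXX
____XX
30) ______
______
___XX_
__X___
X_X_<_
X__XXX
____XX
31) ______
______
___XX_
__X___
X_X___
X__XvX
____XX
32) ______
______
___XX_
__X___
X_X___
X__X_>
____XX
33) ______
______
___XX_
__X___
X_X__^
X__X__
____XX
34) ______
______
___XX_
__X___
>_X__X
X__X__
____XX
35) ______
______
___XX_
^_X___
__X__X
X__X__
____XX
36) ______
______
___XX_
X>X___
__X__X
X__X__
____XX
37) ______
______
___XX_
XXX___
_vX__X
X__X__
____XX
38) ______
______
___XX_
XXX___
<XX__X
X__X__
____XX
39) ______
______
___XX_
^XX___
XXX__X
X__X__
____XX
40) ______
______
___XX_
_XX__<
XXX__X
X__X__
____XX

1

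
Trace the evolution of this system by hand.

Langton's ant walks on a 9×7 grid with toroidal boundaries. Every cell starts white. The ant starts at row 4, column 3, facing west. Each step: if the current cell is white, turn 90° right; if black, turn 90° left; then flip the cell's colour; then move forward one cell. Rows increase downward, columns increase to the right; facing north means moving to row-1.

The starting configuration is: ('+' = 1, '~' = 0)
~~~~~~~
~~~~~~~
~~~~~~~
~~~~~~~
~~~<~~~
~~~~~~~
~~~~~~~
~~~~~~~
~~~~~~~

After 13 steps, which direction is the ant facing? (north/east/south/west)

north

[0] ~~~~~~~
~~~~~~~
~~~~~~~
~~~~~~~
~~~<~~~
~~~~~~~
~~~~~~~
~~~~~~~
~~~~~~~
[1] ~~~~~~~
~~~~~~~
~~~~~~~
~~~^~~~
~~~+~~~
~~~~~~~
~~~~~~~
~~~~~~~
~~~~~~~
[2] ~~~~~~~
~~~~~~~
~~~~~~~
~~~+>~~
~~~+~~~
~~~~~~~
~~~~~~~
~~~~~~~
~~~~~~~
[3] ~~~~~~~
~~~~~~~
~~~~~~~
~~~++~~
~~~+v~~
~~~~~~~
~~~~~~~
~~~~~~~
~~~~~~~
[4] ~~~~~~~
~~~~~~~
~~~~~~~
~~~++~~
~~~<+~~
~~~~~~~
~~~~~~~
~~~~~~~
~~~~~~~
[5] ~~~~~~~
~~~~~~~
~~~~~~~
~~~++~~
~~~~+~~
~~~v~~~
~~~~~~~
~~~~~~~
~~~~~~~
[6] ~~~~~~~
~~~~~~~
~~~~~~~
~~~++~~
~~~~+~~
~~<+~~~
~~~~~~~
~~~~~~~
~~~~~~~
[7] ~~~~~~~
~~~~~~~
~~~~~~~
~~~++~~
~~^~+~~
~~++~~~
~~~~~~~
~~~~~~~
~~~~~~~
[8] ~~~~~~~
~~~~~~~
~~~~~~~
~~~++~~
~~+>+~~
~~++~~~
~~~~~~~
~~~~~~~
~~~~~~~
[9] ~~~~~~~
~~~~~~~
~~~~~~~
~~~++~~
~~+++~~
~~+v~~~
~~~~~~~
~~~~~~~
~~~~~~~
[10] ~~~~~~~
~~~~~~~
~~~~~~~
~~~++~~
~~+++~~
~~+~>~~
~~~~~~~
~~~~~~~
~~~~~~~
[11] ~~~~~~~
~~~~~~~
~~~~~~~
~~~++~~
~~+++~~
~~+~+~~
~~~~v~~
~~~~~~~
~~~~~~~
[12] ~~~~~~~
~~~~~~~
~~~~~~~
~~~++~~
~~+++~~
~~+~+~~
~~~<+~~
~~~~~~~
~~~~~~~
[13] ~~~~~~~
~~~~~~~
~~~~~~~
~~~++~~
~~+++~~
~~+^+~~
~~~++~~
~~~~~~~
~~~~~~~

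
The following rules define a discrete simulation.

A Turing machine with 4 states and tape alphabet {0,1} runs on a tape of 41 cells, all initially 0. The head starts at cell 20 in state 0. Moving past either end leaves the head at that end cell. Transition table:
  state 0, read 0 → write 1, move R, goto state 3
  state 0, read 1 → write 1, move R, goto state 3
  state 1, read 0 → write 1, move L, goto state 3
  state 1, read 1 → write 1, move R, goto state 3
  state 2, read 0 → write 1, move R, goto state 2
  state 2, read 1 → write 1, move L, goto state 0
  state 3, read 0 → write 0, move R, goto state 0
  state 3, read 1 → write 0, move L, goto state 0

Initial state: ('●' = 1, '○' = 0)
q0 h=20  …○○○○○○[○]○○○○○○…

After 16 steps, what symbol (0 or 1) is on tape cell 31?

[0] q0 h=20  …○○○○○○[○]○○○○○○…
[1] q3 h=21  …○○○○○●[○]○○○○○○…
[2] q0 h=22  …○○○○●○[○]○○○○○○…
[3] q3 h=23  …○○○●○●[○]○○○○○○…
[4] q0 h=24  …○○●○●○[○]○○○○○○…
[5] q3 h=25  …○●○●○●[○]○○○○○○…
[6] q0 h=26  …●○●○●○[○]○○○○○○…
[7] q3 h=27  …○●○●○●[○]○○○○○○…
[8] q0 h=28  …●○●○●○[○]○○○○○○…
[9] q3 h=29  …○●○●○●[○]○○○○○○…
[10] q0 h=30  …●○●○●○[○]○○○○○○…
[11] q3 h=31  …○●○●○●[○]○○○○○○…
[12] q0 h=32  …●○●○●○[○]○○○○○○…
[13] q3 h=33  …○●○●○●[○]○○○○○○…
[14] q0 h=34  …●○●○●○[○]○○○○○○|
[15] q3 h=35  …○●○●○●[○]○○○○○|
[16] q0 h=36  …●○●○●○[○]○○○○|

0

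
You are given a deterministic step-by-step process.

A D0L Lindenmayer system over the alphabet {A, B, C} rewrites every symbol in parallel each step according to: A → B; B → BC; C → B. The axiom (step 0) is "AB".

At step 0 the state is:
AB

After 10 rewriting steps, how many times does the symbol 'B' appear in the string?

t=0: AB
t=1: BBC
t=2: BCBCB
t=3: BCBBCBBC
t=4: BCBBCBCBBCBCB
t=5: BCBBCBCBBCBBCBCBBCBBC
t=6: BCBBCBCBBCBBCBCBBCBCBBCBBCBCBBCBCB
t=7: BCBBCBCBBCBBCBCBBCBCBBCBBCBCBBCBBCBCBBCBCBBCBBCBCBBCBBC
t=8: BCBBCBCBBCBBCBCBBCBCBBCBBCBCBBCBBCBCBBCBCBBCBBCBCBBCBCBBCBBCBCBBCBBCBCBBCBCBBCBBCBCBBCBCB
t=9: BCBBCBCBBCBBCBCBBCBCBBCBBCBCBBCBBCBCBBCBCBBCBBCBCBBCBCBBCB…BBCBCBBCBCBBCBBCBCBBCBCBBCBBCBCBBCBBCBCBBCBCBBCBBCBCBBCBBC  (len 144)
t=10: BCBBCBCBBCBBCBCBBCBCBBCBBCBCBBCBBCBCBBCBCBBCBBCBCBBCBCBBCB…BBCBCBBCBCBBCBBCBCBBCBCBBCBBCBCBBCBBCBCBBCBCBBCBBCBCBBCBCB  (len 233)

144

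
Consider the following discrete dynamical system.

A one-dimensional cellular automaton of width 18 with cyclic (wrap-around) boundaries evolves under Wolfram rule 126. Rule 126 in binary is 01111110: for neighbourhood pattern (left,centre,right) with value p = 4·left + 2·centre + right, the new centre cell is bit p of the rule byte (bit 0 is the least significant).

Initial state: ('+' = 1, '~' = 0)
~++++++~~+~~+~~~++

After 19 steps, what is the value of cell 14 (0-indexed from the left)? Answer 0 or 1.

0

gen 0: ~++++++~~+~~+~~~++
gen 1: ++~~~~++++++++~+++
gen 2: ~++~~++~~~~~~+++~~
gen 3: ++++++++~~~~++~++~
gen 4: +~~~~~~++~~+++++++
gen 5: ++~~~~++++++~~~~~~
gen 6: +++~~++~~~~++~~~~+
gen 7: ~~++++++~~++++~~++
gen 8: +++~~~~++++~~+++++
gen 9: ~~++~~++~~++++~~~~
gen 10: ~++++++++++~~++~~~
gen 11: ++~~~~~~~~++++++~~
gen 12: +++~~~~~~++~~~~+++
gen 13: ~~++~~~~++++~~++~~
gen 14: ~++++~~++~~++++++~
gen 15: ++~~++++++++~~~~++
gen 16: ~++++~~~~~~++~~++~
gen 17: ++~~++~~~~++++++++
gen 18: ~++++++~~++~~~~~~~
gen 19: ++~~~~++++++~~~~~~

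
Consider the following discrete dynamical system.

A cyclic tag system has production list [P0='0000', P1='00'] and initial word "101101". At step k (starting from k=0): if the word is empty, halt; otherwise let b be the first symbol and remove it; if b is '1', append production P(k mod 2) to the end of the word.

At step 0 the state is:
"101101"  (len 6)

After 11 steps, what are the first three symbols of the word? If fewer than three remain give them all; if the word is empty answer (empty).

0) "101101"  (len 6)
1) "011010000"  (len 9)
2) "11010000"  (len 8)
3) "10100000000"  (len 11)
4) "010000000000"  (len 12)
5) "10000000000"  (len 11)
6) "000000000000"  (len 12)
7) "00000000000"  (len 11)
8) "0000000000"  (len 10)
9) "000000000"  (len 9)
10) "00000000"  (len 8)
11) "0000000"  (len 7)

000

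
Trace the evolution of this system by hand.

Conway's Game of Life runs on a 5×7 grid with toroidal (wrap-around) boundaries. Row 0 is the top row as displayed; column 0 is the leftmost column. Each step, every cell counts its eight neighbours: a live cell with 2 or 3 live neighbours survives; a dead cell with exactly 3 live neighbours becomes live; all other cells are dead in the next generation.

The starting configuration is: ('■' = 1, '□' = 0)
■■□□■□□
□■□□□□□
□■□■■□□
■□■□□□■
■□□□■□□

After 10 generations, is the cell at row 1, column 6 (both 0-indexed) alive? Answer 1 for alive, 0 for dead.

0

[0] ■■□□■□□
□■□□□□□
□■□■■□□
■□■□□□■
■□□□■□□
[1] ■■□□□□□
□■□■■□□
□■□■□□□
■□■□■■■
□□□■□■□
[2] ■■□■□□□
□■□■■□□
□■□□□□■
■■■□□■■
□□■■□■□
[3] ■■□□□□□
□■□■■□□
□□□■■□■
□□□■■■□
□□□■□■□
[4] ■■□■□□□
□■□■■■□
□□□□□□□
□□■□□□■
□□■■□■■
[5] ■■□□□□□
■■□■■□□
□□■■■■□
□□■■□■■
□□□■■■■
[6] □■□□□□□
■□□□□■■
■□□□□□□
□□□□□□□
□■□■□□□
[7] □■■□□□■
■■□□□□■
■□□□□□□
□□□□□□□
□□■□□□□
[8] □□■□□□■
□□■□□□■
■■□□□□■
□□□□□□□
□■■□□□□
[9] ■□■■□□□
□□■□□■■
■■□□□□■
□□■□□□□
□■■□□□□
[10] ■□□■□□■
□□■■□■□
■■■□□■■
□□■□□□□
□□□□□□□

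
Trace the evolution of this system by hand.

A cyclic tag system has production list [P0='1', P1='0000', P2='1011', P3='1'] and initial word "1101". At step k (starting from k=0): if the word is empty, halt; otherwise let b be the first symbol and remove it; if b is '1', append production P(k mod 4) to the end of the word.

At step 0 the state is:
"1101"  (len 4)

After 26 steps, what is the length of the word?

0) "1101"  (len 4)
1) "1011"  (len 4)
2) "0110000"  (len 7)
3) "110000"  (len 6)
4) "100001"  (len 6)
5) "000011"  (len 6)
6) "00011"  (len 5)
7) "0011"  (len 4)
8) "011"  (len 3)
9) "11"  (len 2)
10) "10000"  (len 5)
11) "00001011"  (len 8)
12) "0001011"  (len 7)
13) "001011"  (len 6)
14) "01011"  (len 5)
15) "1011"  (len 4)
16) "0111"  (len 4)
17) "111"  (len 3)
18) "110000"  (len 6)
19) "100001011"  (len 9)
20) "000010111"  (len 9)
21) "00010111"  (len 8)
22) "0010111"  (len 7)
23) "010111"  (len 6)
24) "10111"  (len 5)
25) "01111"  (len 5)
26) "1111"  (len 4)

4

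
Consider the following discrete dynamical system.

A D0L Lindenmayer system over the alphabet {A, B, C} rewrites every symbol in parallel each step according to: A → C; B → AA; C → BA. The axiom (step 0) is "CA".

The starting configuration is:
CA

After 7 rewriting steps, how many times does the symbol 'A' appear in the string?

0) CA
1) BAC
2) AACBA
3) CCBAAAC
4) BABAAACCCBA
5) AACAACCCBABABAAAC
6) CCBACCBABABAAACAACAACCCBA
7) BABAAACBABAAACAACAACCCBACCBACCBABABAAAC

19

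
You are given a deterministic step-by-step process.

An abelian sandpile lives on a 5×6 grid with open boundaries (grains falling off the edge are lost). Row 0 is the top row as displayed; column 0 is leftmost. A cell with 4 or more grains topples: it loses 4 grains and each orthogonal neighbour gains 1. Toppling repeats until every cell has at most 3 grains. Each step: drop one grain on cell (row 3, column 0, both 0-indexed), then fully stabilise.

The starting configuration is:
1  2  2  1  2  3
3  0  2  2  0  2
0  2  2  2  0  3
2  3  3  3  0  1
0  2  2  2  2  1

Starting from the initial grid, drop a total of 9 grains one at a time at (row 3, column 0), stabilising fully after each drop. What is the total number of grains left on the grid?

0) 1  2  2  1  2  3
3  0  2  2  0  2
0  2  2  2  0  3
2  3  3  3  0  1
0  2  2  2  2  1
1) 1  2  2  1  2  3
3  0  2  2  0  2
0  2  2  2  0  3
3  3  3  3  0  1
0  2  2  2  2  1
2) 1  2  2  1  2  3
3  0  2  2  0  2
1  3  3  3  0  3
1  1  1  0  1  1
1  3  3  3  2  1
3) 1  2  2  1  2  3
3  0  2  2  0  2
1  3  3  3  0  3
2  1  1  0  1  1
1  3  3  3  2  1
4) 1  2  2  1  2  3
3  0  2  2  0  2
1  3  3  3  0  3
3  1  1  0  1  1
1  3  3  3  2  1
5) 1  2  2  1  2  3
3  0  2  2  0  2
2  3  3  3  0  3
0  2  1  0  1  1
2  3  3  3  2  1
6) 1  2  2  1  2  3
3  0  2  2  0  2
2  3  3  3  0  3
1  2  1  0  1  1
2  3  3  3  2  1
7) 1  2  2  1  2  3
3  0  2  2  0  2
2  3  3  3  0  3
2  2  1  0  1  1
2  3  3  3  2  1
8) 1  2  2  1  2  3
3  0  2  2  0  2
2  3  3  3  0  3
3  2  1  0  1  1
2  3  3  3  2  1
9) 1  2  2  1  2  3
3  0  2  2  0  2
3  3  3  3  0  3
0  3  1  0  1  1
3  3  3  3  2  1

56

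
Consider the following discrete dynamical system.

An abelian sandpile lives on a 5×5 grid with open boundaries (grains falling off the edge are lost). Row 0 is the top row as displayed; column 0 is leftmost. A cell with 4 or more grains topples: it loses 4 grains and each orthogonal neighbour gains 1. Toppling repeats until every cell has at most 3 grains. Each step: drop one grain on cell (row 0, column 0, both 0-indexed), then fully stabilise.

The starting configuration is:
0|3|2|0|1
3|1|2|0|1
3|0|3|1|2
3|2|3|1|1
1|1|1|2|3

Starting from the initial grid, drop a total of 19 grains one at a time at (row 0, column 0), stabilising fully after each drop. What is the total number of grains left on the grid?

0) 0|3|2|0|1
3|1|2|0|1
3|0|3|1|2
3|2|3|1|1
1|1|1|2|3
1) 1|3|2|0|1
3|1|2|0|1
3|0|3|1|2
3|2|3|1|1
1|1|1|2|3
2) 2|3|2|0|1
3|1|2|0|1
3|0|3|1|2
3|2|3|1|1
1|1|1|2|3
3) 3|3|2|0|1
3|1|2|0|1
3|0|3|1|2
3|2|3|1|1
1|1|1|2|3
4) 2|0|3|0|1
1|3|2|0|1
1|1|3|1|2
0|3|3|1|1
2|1|1|2|3
5) 3|0|3|0|1
1|3|2|0|1
1|1|3|1|2
0|3|3|1|1
2|1|1|2|3
6) 0|1|3|0|1
2|3|2|0|1
1|1|3|1|2
0|3|3|1|1
2|1|1|2|3
7) 1|1|3|0|1
2|3|2|0|1
1|1|3|1|2
0|3|3|1|1
2|1|1|2|3
8) 2|1|3|0|1
2|3|2|0|1
1|1|3|1|2
0|3|3|1|1
2|1|1|2|3
9) 3|1|3|0|1
2|3|2|0|1
1|1|3|1|2
0|3|3|1|1
2|1|1|2|3
10) 0|2|3|0|1
3|3|2|0|1
1|1|3|1|2
0|3|3|1|1
2|1|1|2|3
11) 1|2|3|0|1
3|3|2|0|1
1|1|3|1|2
0|3|3|1|1
2|1|1|2|3
12) 2|2|3|0|1
3|3|2|0|1
1|1|3|1|2
0|3|3|1|1
2|1|1|2|3
13) 3|2|3|0|1
3|3|2|0|1
1|1|3|1|2
0|3|3|1|1
2|1|1|2|3
14) 2|1|1|1|1
1|3|1|1|1
3|0|2|2|2
1|1|1|2|1
2|2|2|2|3
15) 3|1|1|1|1
1|3|1|1|1
3|0|2|2|2
1|1|1|2|1
2|2|2|2|3
16) 0|2|1|1|1
2|3|1|1|1
3|0|2|2|2
1|1|1|2|1
2|2|2|2|3
17) 1|2|1|1|1
2|3|1|1|1
3|0|2|2|2
1|1|1|2|1
2|2|2|2|3
18) 2|2|1|1|1
2|3|1|1|1
3|0|2|2|2
1|1|1|2|1
2|2|2|2|3
19) 3|2|1|1|1
2|3|1|1|1
3|0|2|2|2
1|1|1|2|1
2|2|2|2|3

42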